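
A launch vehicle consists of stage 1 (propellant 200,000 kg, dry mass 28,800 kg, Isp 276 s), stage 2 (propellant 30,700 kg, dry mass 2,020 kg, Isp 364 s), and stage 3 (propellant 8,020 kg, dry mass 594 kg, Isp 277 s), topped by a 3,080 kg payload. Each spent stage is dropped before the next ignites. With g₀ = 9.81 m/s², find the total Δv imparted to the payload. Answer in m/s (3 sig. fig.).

Δv ≈ 10900 m/s

Ignition mass of stage 1 = 200,000+28,800 + 30,700+2,020 + 8,020+594 + 3,080 = 273,214 kg.
Stage 1: m₀ = 273,214 kg, m_f = 273,214 − 200,000 = 73,214 kg; Δv = 276×9.81×ln(3.732) = 2707.6×1.3169 ≈ 3566 m/s.
Stage 2: m₀ = 44,414 kg, m_f = 44,414 − 30,700 = 13,714 kg; Δv = 364×9.81×ln(3.239) = 3570.8×1.1751 ≈ 4196 m/s.
Stage 3: m₀ = 11,694 kg, m_f = 11,694 − 8,020 = 3,674 kg; Δv = 277×9.81×ln(3.183) = 2717.4×1.1578 ≈ 3146 m/s.
Total Δv = 3566 + 4196 + 3146 = 10908 m/s.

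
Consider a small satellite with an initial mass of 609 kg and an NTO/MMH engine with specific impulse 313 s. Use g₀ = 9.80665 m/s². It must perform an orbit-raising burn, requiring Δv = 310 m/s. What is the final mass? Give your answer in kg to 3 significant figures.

v_e = Isp · g₀ = 313 × 9.80665 = 3069.5 m/s.
Rocket equation: m₀/m_f = exp(Δv / v_e) = exp(310 / 3069.5) = exp(0.1010) = 1.1063.
m_f = m₀ / 1.1063 = 609 / 1.1063 = 550.484 kg.

final mass ≈ 550 kg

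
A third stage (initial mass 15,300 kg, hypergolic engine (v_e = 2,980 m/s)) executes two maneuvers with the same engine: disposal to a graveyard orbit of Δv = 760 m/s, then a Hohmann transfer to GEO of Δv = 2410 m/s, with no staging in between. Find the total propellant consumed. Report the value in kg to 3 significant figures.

After the first burn: m = 15300 × exp(−760/2980.0) = 15300 × 0.77489 = 11,855.8 kg.
After the second burn: m = 11,855.8 × exp(−2410/2980.0) = 11,855.8 × 0.44543 = 5,280.93 kg.
Total propellant = m₀ − m_final = 15300 − 5,280.93 = 10,019.07 kg.

total propellant consumed ≈ 10000 kg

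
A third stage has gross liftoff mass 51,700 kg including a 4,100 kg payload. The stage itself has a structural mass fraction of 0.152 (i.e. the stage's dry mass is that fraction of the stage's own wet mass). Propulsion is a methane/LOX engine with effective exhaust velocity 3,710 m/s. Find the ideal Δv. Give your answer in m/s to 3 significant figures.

Δv ≈ 5630 m/s

Stage wet mass = m₀ − payload = 51,700 − 4,100 = 47,600 kg.
Stage dry mass = ε × stage wet mass = 0.152 × 47,600 = 7,235.2 kg.
Burnout mass m_f = stage dry + payload = 7,235.2 + 4,100 = 11,335.2 kg.
Using Δv = v_e ln(m₀/m_f): Δv = v_e · ln(51,700/11,335.2) = 3710.0 × ln(4.561) = 3710.0 × 1.5175 ≈ 5630 m/s.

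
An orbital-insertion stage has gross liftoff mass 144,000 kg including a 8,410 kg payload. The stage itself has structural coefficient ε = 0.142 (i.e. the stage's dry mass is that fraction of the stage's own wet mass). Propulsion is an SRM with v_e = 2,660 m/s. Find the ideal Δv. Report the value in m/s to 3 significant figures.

Stage wet mass = m₀ − payload = 144,000 − 8,410 = 135,590 kg.
Stage dry mass = ε × stage wet mass = 0.142 × 135,590 = 19,253.8 kg.
Burnout mass m_f = stage dry + payload = 19,253.8 + 8,410 = 27,663.8 kg.
Rocket equation: Δv = v_e · ln(144,000/27,663.8) = 2660.0 × ln(5.205) = 2660.0 × 1.6497 ≈ 4388 m/s.

Δv ≈ 4390 m/s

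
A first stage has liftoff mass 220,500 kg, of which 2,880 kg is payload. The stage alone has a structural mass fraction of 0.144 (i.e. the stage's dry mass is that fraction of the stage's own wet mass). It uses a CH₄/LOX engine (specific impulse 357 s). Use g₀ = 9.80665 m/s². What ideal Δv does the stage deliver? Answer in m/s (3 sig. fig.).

Stage wet mass = m₀ − payload = 220,500 − 2,880 = 217,620 kg.
Stage dry mass = ε × stage wet mass = 0.144 × 217,620 = 31,337.3 kg.
Burnout mass m_f = stage dry + payload = 31,337.3 + 2,880 = 34,217.3 kg.
v_e = Isp · g₀ = 357 × 9.80665 = 3501.0 m/s.
From the ideal rocket equation, Δv = v_e · ln(220,500/34,217.3) = 3501.0 × ln(6.444) = 3501.0 × 1.8632 ≈ 6523 m/s.

Δv ≈ 6520 m/s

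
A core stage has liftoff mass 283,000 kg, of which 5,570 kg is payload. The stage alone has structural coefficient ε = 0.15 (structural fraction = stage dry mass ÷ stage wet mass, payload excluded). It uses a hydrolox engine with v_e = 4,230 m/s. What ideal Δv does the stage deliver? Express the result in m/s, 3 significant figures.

Δv ≈ 7580 m/s

Stage wet mass = m₀ − payload = 283,000 − 5,570 = 277,430 kg.
Stage dry mass = ε × stage wet mass = 0.15 × 277,430 = 41,614.5 kg.
Burnout mass m_f = stage dry + payload = 41,614.5 + 5,570 = 47,184.5 kg.
From the ideal rocket equation, Δv = v_e · ln(283,000/47,184.5) = 4230.0 × ln(5.998) = 4230.0 × 1.7914 ≈ 7578 m/s.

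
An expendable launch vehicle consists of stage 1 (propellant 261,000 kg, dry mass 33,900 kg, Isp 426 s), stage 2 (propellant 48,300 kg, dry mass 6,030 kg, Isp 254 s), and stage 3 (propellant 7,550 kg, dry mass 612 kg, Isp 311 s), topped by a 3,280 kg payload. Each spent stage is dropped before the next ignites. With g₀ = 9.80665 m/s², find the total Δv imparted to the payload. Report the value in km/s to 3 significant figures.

Δv ≈ 12.0 km/s

Ignition mass of stage 1 = 261,000+33,900 + 48,300+6,030 + 7,550+612 + 3,280 = 360,672 kg.
Stage 1: m₀ = 360,672 kg, m_f = 360,672 − 261,000 = 99,672 kg; Δv = 426×9.80665×ln(3.619) = 4177.6×1.2861 ≈ 5373 m/s.
Stage 2: m₀ = 65,772 kg, m_f = 65,772 − 48,300 = 17,472 kg; Δv = 254×9.80665×ln(3.764) = 2490.9×1.3256 ≈ 3302 m/s.
Stage 3: m₀ = 11,442 kg, m_f = 11,442 − 7,550 = 3,892 kg; Δv = 311×9.80665×ln(2.94) = 3049.9×1.0784 ≈ 3289 m/s.
Total Δv = 5373 + 3302 + 3289 = 11964 m/s.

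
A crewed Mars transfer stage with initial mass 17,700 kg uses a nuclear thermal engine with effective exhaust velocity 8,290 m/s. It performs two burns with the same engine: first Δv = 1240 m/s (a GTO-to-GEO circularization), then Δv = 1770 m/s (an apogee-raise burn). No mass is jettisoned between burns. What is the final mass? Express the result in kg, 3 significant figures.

After the first burn: m = 17700 × exp(−1240/8290.0) = 17700 × 0.86107 = 15,240.9 kg.
After the second burn: m = 15,240.9 × exp(−1770/8290.0) = 15,240.9 × 0.80774 = 12,310.7 kg.

final mass ≈ 12300 kg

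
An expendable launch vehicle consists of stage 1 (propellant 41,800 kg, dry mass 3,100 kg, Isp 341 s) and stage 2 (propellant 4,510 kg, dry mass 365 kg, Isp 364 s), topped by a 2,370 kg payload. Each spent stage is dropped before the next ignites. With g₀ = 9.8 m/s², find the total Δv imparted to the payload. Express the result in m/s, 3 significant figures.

Ignition mass of stage 1 = 41,800+3,100 + 4,510+365 + 2,370 = 52,145 kg.
Stage 1: m₀ = 52,145 kg, m_f = 52,145 − 41,800 = 10,345 kg; Δv = 341×9.8×ln(5.041) = 3341.8×1.6175 ≈ 5405 m/s.
Stage 2: m₀ = 7,245 kg, m_f = 7,245 − 4,510 = 2,735 kg; Δv = 364×9.8×ln(2.649) = 3567.2×0.9742 ≈ 3475 m/s.
Total Δv = 5405 + 3475 = 8880 m/s.

Δv ≈ 8880 m/s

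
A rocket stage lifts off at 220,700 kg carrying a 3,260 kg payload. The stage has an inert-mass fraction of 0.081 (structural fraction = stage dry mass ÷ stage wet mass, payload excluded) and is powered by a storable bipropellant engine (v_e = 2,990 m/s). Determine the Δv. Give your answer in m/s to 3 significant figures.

Stage wet mass = m₀ − payload = 220,700 − 3,260 = 217,440 kg.
Stage dry mass = ε × stage wet mass = 0.081 × 217,440 = 17,612.6 kg.
Burnout mass m_f = stage dry + payload = 17,612.6 + 3,260 = 20,872.6 kg.
Using Δv = v_e ln(m₀/m_f): Δv = v_e · ln(220,700/20,872.6) = 2990.0 × ln(10.57) = 2990.0 × 2.3584 ≈ 7052 m/s.

Δv ≈ 7050 m/s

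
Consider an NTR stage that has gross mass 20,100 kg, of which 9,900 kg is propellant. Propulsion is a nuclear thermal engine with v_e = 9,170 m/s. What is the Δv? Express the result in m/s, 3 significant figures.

Δv ≈ 6220 m/s

m_f = m₀ − m_prop = 20,100 − 9,900 = 10,200 kg.
Using Δv = v_e ln(m₀/m_f): Δv = v_e · ln(m₀/m_f) = 9170.0 × ln(1.971) = 9170.0 × 0.6783 ≈ 6220.3 m/s.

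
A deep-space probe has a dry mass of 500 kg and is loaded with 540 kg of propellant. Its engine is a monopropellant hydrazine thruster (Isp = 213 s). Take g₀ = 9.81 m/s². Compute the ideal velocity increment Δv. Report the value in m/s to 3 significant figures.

v_e = Isp · g₀ = 213 × 9.81 = 2089.5 m/s.
m₀ = m_dry + m_prop = 500 + 540 = 1,040 kg.
Δv = v_e · ln(m₀/m_f) = 2089.5 × ln(2.08) = 2089.5 × 0.7324 ≈ 1530.3 m/s.

Δv ≈ 1530 m/s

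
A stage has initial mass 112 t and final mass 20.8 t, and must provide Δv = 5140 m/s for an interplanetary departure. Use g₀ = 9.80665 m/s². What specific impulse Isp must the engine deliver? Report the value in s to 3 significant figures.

Isp ≈ 311 s

ln(m₀/m_f) = ln(112000/20800) = ln(5.385) = 1.6835.
v_e = Δv / ln(m₀/m_f) = 5140 / 1.6835 = 3053.1 m/s.
Isp = v_e / g₀ = 3053.1 / 9.80665 = 311.3 s.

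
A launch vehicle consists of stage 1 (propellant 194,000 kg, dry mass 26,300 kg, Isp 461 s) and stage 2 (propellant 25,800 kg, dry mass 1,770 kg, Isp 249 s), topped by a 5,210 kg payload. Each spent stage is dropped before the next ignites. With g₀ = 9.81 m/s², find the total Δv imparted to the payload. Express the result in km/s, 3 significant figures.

Δv ≈ 10.4 km/s

Ignition mass of stage 1 = 194,000+26,300 + 25,800+1,770 + 5,210 = 253,080 kg.
Stage 1: m₀ = 253,080 kg, m_f = 253,080 − 194,000 = 59,080 kg; Δv = 461×9.81×ln(4.284) = 4522.4×1.4548 ≈ 6579 m/s.
Stage 2: m₀ = 32,780 kg, m_f = 32,780 − 25,800 = 6,980 kg; Δv = 249×9.81×ln(4.696) = 2442.7×1.5468 ≈ 3778 m/s.
Total Δv = 6579 + 3778 = 10357 m/s.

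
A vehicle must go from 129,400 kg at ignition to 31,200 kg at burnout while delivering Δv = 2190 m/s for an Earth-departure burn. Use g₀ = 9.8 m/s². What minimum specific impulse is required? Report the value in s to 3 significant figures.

Isp ≈ 157 s

ln(m₀/m_f) = ln(129400/31200) = ln(4.147) = 1.4225.
v_e = Δv / ln(m₀/m_f) = 2190 / 1.4225 = 1539.6 m/s.
Isp = v_e / g₀ = 1539.6 / 9.8 = 157.1 s.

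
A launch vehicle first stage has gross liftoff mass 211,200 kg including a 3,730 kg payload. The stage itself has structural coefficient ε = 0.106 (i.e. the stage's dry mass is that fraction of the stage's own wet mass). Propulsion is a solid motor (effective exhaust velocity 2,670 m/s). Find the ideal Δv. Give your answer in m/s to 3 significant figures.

Stage wet mass = m₀ − payload = 211,200 − 3,730 = 207,470 kg.
Stage dry mass = ε × stage wet mass = 0.106 × 207,470 = 21,991.8 kg.
Burnout mass m_f = stage dry + payload = 21,991.8 + 3,730 = 25,721.8 kg.
From the ideal rocket equation, Δv = v_e · ln(211,200/25,721.8) = 2670.0 × ln(8.211) = 2670.0 × 2.1055 ≈ 5622 m/s.

Δv ≈ 5620 m/s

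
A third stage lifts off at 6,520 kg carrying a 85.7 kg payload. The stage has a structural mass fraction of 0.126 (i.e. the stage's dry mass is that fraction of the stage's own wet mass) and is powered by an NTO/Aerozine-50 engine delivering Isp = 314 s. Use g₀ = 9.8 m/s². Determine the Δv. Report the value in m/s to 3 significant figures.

Δv ≈ 6110 m/s

Stage wet mass = m₀ − payload = 6,520 − 85.7 = 6,434.3 kg.
Stage dry mass = ε × stage wet mass = 0.126 × 6,434.3 = 810.722 kg.
Burnout mass m_f = stage dry + payload = 810.722 + 85.7 = 896.422 kg.
v_e = Isp · g₀ = 314 × 9.8 = 3077.2 m/s.
From the ideal rocket equation, Δv = v_e · ln(6,520/896.422) = 3077.2 × ln(7.273) = 3077.2 × 1.9842 ≈ 6106 m/s.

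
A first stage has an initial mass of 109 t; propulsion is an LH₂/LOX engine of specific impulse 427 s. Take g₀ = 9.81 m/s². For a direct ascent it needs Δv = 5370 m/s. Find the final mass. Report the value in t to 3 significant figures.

v_e = Isp · g₀ = 427 × 9.81 = 4188.9 m/s.
Rocket equation: m₀/m_f = exp(Δv / v_e) = exp(5370 / 4188.9) = exp(1.2820) = 3.6037.
m_f = m₀ / 3.6037 = 109 / 3.6037 = 30.2467 t.

final mass ≈ 30.2 t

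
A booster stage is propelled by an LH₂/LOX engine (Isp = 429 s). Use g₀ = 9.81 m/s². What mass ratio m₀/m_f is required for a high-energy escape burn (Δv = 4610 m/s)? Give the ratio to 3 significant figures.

mass ratio ≈ 2.99

v_e = Isp · g₀ = 429 × 9.81 = 4208.5 m/s.
m₀/m_f = exp(Δv / v_e) = exp(4610 / 4208.5) = exp(1.0954) = 2.9904.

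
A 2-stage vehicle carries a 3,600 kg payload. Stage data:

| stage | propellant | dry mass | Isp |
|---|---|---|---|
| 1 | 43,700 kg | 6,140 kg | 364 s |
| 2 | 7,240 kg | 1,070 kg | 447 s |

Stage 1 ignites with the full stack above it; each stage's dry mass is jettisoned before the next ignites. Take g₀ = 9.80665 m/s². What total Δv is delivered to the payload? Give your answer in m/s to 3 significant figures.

Δv ≈ 8490 m/s

Ignition mass of stage 1 = 43,700+6,140 + 7,240+1,070 + 3,600 = 61,750 kg.
Stage 1: m₀ = 61,750 kg, m_f = 61,750 − 43,700 = 18,050 kg; Δv = 364×9.80665×ln(3.421) = 3569.6×1.2299 ≈ 4390 m/s.
Stage 2: m₀ = 11,910 kg, m_f = 11,910 − 7,240 = 4,670 kg; Δv = 447×9.80665×ln(2.55) = 4383.6×0.9362 ≈ 4104 m/s.
Total Δv = 4390 + 4104 = 8494 m/s.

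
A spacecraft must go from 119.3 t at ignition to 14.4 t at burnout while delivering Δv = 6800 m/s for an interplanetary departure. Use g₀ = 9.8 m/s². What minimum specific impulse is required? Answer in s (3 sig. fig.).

Isp ≈ 328 s

ln(m₀/m_f) = ln(119300/14400) = ln(8.285) = 2.1144.
v_e = Δv / ln(m₀/m_f) = 6800 / 2.1144 = 3216.0 m/s.
Isp = v_e / g₀ = 3216.0 / 9.8 = 328.2 s.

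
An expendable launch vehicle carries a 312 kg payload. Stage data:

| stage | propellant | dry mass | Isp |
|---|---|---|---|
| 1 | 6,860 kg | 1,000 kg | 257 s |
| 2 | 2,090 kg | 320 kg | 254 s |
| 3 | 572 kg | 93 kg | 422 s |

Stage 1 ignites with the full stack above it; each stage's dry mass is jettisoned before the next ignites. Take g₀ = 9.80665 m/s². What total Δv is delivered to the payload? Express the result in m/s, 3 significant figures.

Δv ≈ 8410 m/s

Ignition mass of stage 1 = 6,860+1,000 + 2,090+320 + 572+93 + 312 = 11,247 kg.
Stage 1: m₀ = 11,247 kg, m_f = 11,247 − 6,860 = 4,387 kg; Δv = 257×9.80665×ln(2.564) = 2520.3×0.9415 ≈ 2373 m/s.
Stage 2: m₀ = 3,387 kg, m_f = 3,387 − 2,090 = 1,297 kg; Δv = 254×9.80665×ln(2.611) = 2490.9×0.9599 ≈ 2391 m/s.
Stage 3: m₀ = 977 kg, m_f = 977 − 572 = 405 kg; Δv = 422×9.80665×ln(2.412) = 4138.4×0.8806 ≈ 3644 m/s.
Total Δv = 2373 + 2391 + 3644 = 8408 m/s.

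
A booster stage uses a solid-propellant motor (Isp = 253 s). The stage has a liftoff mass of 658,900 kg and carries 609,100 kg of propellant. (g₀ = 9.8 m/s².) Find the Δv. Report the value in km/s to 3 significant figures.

v_e = Isp · g₀ = 253 × 9.8 = 2479.4 m/s.
m_f = m₀ − m_prop = 658,900 − 609,100 = 49,800 kg.
Δv = v_e · ln(m₀/m_f) = 2479.4 × ln(13.23) = 2479.4 × 2.5826 ≈ 6403.2 m/s.

Δv ≈ 6.40 km/s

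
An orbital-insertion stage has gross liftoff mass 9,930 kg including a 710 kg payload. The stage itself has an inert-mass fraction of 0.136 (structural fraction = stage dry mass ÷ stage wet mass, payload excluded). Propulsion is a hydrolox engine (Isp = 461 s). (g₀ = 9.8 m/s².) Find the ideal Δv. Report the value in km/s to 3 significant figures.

Stage wet mass = m₀ − payload = 9,930 − 710 = 9,220 kg.
Stage dry mass = ε × stage wet mass = 0.136 × 9,220 = 1,253.92 kg.
Burnout mass m_f = stage dry + payload = 1,253.92 + 710 = 1,963.92 kg.
v_e = Isp · g₀ = 461 × 9.8 = 4517.8 m/s.
Using Δv = v_e ln(m₀/m_f): Δv = v_e · ln(9,930/1,963.92) = 4517.8 × ln(5.056) = 4517.8 × 1.6206 ≈ 7322 m/s.

Δv ≈ 7.32 km/s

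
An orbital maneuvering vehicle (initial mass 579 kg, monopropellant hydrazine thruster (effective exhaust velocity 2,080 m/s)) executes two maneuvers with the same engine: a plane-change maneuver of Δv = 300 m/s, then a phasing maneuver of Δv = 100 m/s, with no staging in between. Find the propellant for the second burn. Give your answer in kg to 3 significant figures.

propellant for the second burn ≈ 23.5 kg

After the first burn: m = 579 × exp(−300/2080.0) = 579 × 0.86569 = 501.235 kg.
After the second burn: m = 501.235 × exp(−100/2080.0) = 501.235 × 0.95306 = 477.707 kg.
Second-burn propellant = 501.235 − 477.707 = 23.528 kg.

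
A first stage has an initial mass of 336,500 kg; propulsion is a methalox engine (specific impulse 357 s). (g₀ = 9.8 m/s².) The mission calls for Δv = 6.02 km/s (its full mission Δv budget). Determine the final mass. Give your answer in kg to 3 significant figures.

final mass ≈ 60200 kg

v_e = Isp · g₀ = 357 × 9.8 = 3498.6 m/s.
Using Δv = v_e ln(m₀/m_f): m₀/m_f = exp(Δv / v_e) = exp(6020 / 3498.6) = exp(1.7207) = 5.5884.
m_f = m₀ / 5.5884 = 336,500 / 5.5884 = 60,214 kg.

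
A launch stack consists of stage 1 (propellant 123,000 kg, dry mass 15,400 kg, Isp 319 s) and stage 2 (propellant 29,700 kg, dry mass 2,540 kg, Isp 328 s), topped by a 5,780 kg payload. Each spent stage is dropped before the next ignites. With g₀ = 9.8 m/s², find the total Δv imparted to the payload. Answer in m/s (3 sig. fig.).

Ignition mass of stage 1 = 123,000+15,400 + 29,700+2,540 + 5,780 = 176,420 kg.
Stage 1: m₀ = 176,420 kg, m_f = 176,420 − 123,000 = 53,420 kg; Δv = 319×9.8×ln(3.303) = 3126.2×1.1947 ≈ 3735 m/s.
Stage 2: m₀ = 38,020 kg, m_f = 38,020 − 29,700 = 8,320 kg; Δv = 328×9.8×ln(4.57) = 3214.4×1.5195 ≈ 4884 m/s.
Total Δv = 3735 + 4884 = 8619 m/s.

Δv ≈ 8620 m/s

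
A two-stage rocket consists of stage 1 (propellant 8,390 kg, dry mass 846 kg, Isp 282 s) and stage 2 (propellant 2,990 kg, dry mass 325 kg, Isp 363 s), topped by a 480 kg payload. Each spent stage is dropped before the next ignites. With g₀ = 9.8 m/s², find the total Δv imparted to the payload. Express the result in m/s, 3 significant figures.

Δv ≈ 8370 m/s

Ignition mass of stage 1 = 8,390+846 + 2,990+325 + 480 = 13,031 kg.
Stage 1: m₀ = 13,031 kg, m_f = 13,031 − 8,390 = 4,641 kg; Δv = 282×9.8×ln(2.808) = 2763.6×1.0324 ≈ 2853 m/s.
Stage 2: m₀ = 3,795 kg, m_f = 3,795 − 2,990 = 805 kg; Δv = 363×9.8×ln(4.714) = 3557.4×1.5506 ≈ 5516 m/s.
Total Δv = 2853 + 5516 = 8369 m/s.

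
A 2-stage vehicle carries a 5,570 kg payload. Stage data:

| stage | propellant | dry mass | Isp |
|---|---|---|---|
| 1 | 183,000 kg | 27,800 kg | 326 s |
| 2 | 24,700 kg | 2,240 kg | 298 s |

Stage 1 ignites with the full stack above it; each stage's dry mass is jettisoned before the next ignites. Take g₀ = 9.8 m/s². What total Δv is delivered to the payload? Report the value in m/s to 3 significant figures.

Ignition mass of stage 1 = 183,000+27,800 + 24,700+2,240 + 5,570 = 243,310 kg.
Stage 1: m₀ = 243,310 kg, m_f = 243,310 − 183,000 = 60,310 kg; Δv = 326×9.8×ln(4.034) = 3194.8×1.3948 ≈ 4456 m/s.
Stage 2: m₀ = 32,510 kg, m_f = 32,510 − 24,700 = 7,810 kg; Δv = 298×9.8×ln(4.163) = 2920.4×1.4261 ≈ 4165 m/s.
Total Δv = 4456 + 4165 = 8621 m/s.

Δv ≈ 8620 m/s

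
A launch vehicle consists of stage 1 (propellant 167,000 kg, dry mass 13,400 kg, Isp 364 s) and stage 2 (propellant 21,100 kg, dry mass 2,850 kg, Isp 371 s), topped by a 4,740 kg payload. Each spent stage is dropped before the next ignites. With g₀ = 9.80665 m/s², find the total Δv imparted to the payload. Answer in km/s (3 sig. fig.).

Ignition mass of stage 1 = 167,000+13,400 + 21,100+2,850 + 4,740 = 209,090 kg.
Stage 1: m₀ = 209,090 kg, m_f = 209,090 − 167,000 = 42,090 kg; Δv = 364×9.80665×ln(4.968) = 3569.6×1.6030 ≈ 5722 m/s.
Stage 2: m₀ = 28,690 kg, m_f = 28,690 − 21,100 = 7,590 kg; Δv = 371×9.80665×ln(3.78) = 3638.3×1.3297 ≈ 4838 m/s.
Total Δv = 5722 + 4838 = 10560 m/s.

Δv ≈ 10.6 km/s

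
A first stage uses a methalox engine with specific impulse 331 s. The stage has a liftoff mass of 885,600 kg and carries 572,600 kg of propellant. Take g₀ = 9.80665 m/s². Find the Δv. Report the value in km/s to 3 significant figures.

Δv ≈ 3.38 km/s

v_e = Isp · g₀ = 331 × 9.80665 = 3246.0 m/s.
m_f = m₀ − m_prop = 885,600 − 572,600 = 313,000 kg.
From the ideal rocket equation, Δv = v_e · ln(m₀/m_f) = 3246.0 × ln(2.829) = 3246.0 × 1.0401 ≈ 3376.0 m/s.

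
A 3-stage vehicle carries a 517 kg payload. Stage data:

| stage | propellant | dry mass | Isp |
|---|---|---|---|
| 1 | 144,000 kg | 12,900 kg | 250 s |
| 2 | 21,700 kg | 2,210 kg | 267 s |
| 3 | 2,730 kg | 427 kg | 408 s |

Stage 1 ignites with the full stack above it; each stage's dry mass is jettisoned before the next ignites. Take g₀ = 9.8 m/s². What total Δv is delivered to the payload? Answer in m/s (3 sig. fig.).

Δv ≈ 13200 m/s

Ignition mass of stage 1 = 144,000+12,900 + 21,700+2,210 + 2,730+427 + 517 = 184,484 kg.
Stage 1: m₀ = 184,484 kg, m_f = 184,484 − 144,000 = 40,484 kg; Δv = 250×9.8×ln(4.557) = 2450.0×1.5167 ≈ 3716 m/s.
Stage 2: m₀ = 27,584 kg, m_f = 27,584 − 21,700 = 5,884 kg; Δv = 267×9.8×ln(4.688) = 2616.6×1.5450 ≈ 4043 m/s.
Stage 3: m₀ = 3,674 kg, m_f = 3,674 − 2,730 = 944 kg; Δv = 408×9.8×ln(3.892) = 3998.4×1.3589 ≈ 5433 m/s.
Total Δv = 3716 + 4043 + 5433 = 13192 m/s.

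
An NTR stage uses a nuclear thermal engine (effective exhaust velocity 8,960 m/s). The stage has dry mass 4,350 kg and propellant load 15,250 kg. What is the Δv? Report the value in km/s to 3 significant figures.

m₀ = m_dry + m_prop = 4,350 + 15,250 = 19,600 kg.
Δv = v_e · ln(m₀/m_f) = 8960.0 × ln(4.506) = 8960.0 × 1.5054 ≈ 13488.0 m/s.

Δv ≈ 13.5 km/s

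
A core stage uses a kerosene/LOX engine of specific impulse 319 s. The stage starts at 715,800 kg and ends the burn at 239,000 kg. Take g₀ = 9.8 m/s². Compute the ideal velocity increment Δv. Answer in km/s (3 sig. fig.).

v_e = Isp · g₀ = 319 × 9.8 = 3126.2 m/s.
By the Tsiolkovsky rocket equation, Δv = v_e · ln(m₀/m_f) = 3126.2 × ln(2.995) = 3126.2 × 1.0969 ≈ 3429.2 m/s.

Δv ≈ 3.43 km/s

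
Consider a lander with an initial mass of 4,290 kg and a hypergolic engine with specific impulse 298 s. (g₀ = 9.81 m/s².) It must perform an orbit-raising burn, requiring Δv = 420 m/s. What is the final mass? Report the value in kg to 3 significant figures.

final mass ≈ 3720 kg

v_e = Isp · g₀ = 298 × 9.81 = 2923.4 m/s.
m₀/m_f = exp(Δv / v_e) = exp(420 / 2923.4) = exp(0.1437) = 1.1545.
m_f = m₀ / 1.1545 = 4,290 / 1.1545 = 3,715.89 kg.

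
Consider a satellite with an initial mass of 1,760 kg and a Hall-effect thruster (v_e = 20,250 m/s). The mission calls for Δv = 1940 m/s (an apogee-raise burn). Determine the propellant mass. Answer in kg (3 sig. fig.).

propellant mass ≈ 161 kg

m₀/m_f = exp(Δv / v_e) = exp(1940 / 20250.0) = exp(0.0958) = 1.1005.
m_f = 1,760 / 1.1005 = 1,599.27 kg, so propellant = m₀ − m_f = 1,760 − 1,599.27 = 160.73 kg.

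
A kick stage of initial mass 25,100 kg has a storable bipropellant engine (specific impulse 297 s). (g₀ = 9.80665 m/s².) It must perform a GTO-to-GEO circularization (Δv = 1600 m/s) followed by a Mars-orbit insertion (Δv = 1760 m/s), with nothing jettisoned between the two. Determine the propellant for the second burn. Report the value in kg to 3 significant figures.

v_e = Isp · g₀ = 297 × 9.80665 = 2912.6 m/s.
After the first burn: m = 25100 × exp(−1600/2912.6) = 25100 × 0.57733 = 14,491 kg.
After the second burn: m = 14,491 × exp(−1760/2912.6) = 14,491 × 0.54647 = 7,918.9 kg.
Second-burn propellant = 14,491 − 7,918.9 = 6,572.1 kg.

propellant for the second burn ≈ 6570 kg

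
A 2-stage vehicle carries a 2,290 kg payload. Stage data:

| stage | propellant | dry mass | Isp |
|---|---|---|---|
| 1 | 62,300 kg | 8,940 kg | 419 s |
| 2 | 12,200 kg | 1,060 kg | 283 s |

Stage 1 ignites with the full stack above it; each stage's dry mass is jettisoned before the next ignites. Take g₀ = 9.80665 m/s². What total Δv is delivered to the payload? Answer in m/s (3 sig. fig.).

Δv ≈ 9460 m/s

Ignition mass of stage 1 = 62,300+8,940 + 12,200+1,060 + 2,290 = 86,790 kg.
Stage 1: m₀ = 86,790 kg, m_f = 86,790 − 62,300 = 24,490 kg; Δv = 419×9.80665×ln(3.544) = 4109.0×1.2652 ≈ 5199 m/s.
Stage 2: m₀ = 15,550 kg, m_f = 15,550 − 12,200 = 3,350 kg; Δv = 283×9.80665×ln(4.642) = 2775.3×1.5351 ≈ 4260 m/s.
Total Δv = 5199 + 4260 = 9459 m/s.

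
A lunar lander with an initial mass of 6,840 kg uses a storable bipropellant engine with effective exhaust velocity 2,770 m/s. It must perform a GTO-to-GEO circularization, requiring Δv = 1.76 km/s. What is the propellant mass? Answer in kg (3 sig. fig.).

propellant mass ≈ 3220 kg

m₀/m_f = exp(Δv / v_e) = exp(1760 / 2770.0) = exp(0.6354) = 1.8877.
m_f = 6,840 / 1.8877 = 3,623.46 kg, so propellant = m₀ − m_f = 6,840 − 3,623.46 = 3,216.54 kg.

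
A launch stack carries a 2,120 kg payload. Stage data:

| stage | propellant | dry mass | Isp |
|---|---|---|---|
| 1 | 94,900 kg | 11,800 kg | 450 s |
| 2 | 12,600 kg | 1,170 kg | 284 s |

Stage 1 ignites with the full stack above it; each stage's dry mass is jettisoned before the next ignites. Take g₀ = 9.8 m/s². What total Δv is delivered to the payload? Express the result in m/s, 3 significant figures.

Δv ≈ 10900 m/s

Ignition mass of stage 1 = 94,900+11,800 + 12,600+1,170 + 2,120 = 122,590 kg.
Stage 1: m₀ = 122,590 kg, m_f = 122,590 − 94,900 = 27,690 kg; Δv = 450×9.8×ln(4.427) = 4410.0×1.4878 ≈ 6561 m/s.
Stage 2: m₀ = 15,890 kg, m_f = 15,890 − 12,600 = 3,290 kg; Δv = 284×9.8×ln(4.83) = 2783.2×1.5748 ≈ 4383 m/s.
Total Δv = 6561 + 4383 = 10944 m/s.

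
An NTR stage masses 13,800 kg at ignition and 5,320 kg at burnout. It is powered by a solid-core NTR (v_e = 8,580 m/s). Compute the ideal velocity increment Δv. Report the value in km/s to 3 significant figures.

Δv ≈ 8.18 km/s

Δv = v_e · ln(m₀/m_f) = 8580.0 × ln(2.594) = 8580.0 × 0.9532 ≈ 8178.4 m/s.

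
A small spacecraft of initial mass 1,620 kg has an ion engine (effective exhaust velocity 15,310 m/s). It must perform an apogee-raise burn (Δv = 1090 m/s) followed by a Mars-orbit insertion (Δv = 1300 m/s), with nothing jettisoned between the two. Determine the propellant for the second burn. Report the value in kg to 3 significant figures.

propellant for the second burn ≈ 123 kg

After the first burn: m = 1620 × exp(−1090/15310.0) = 1620 × 0.93128 = 1,508.67 kg.
After the second burn: m = 1,508.67 × exp(−1300/15310.0) = 1,508.67 × 0.91859 = 1,385.85 kg.
Second-burn propellant = 1,508.67 − 1,385.85 = 122.82 kg.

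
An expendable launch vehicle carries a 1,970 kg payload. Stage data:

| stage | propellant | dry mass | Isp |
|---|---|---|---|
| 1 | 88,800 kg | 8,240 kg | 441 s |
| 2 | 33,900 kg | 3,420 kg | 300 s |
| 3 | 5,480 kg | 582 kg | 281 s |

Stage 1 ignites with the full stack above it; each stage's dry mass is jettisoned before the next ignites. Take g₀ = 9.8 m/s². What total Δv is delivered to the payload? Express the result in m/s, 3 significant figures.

Δv ≈ 11400 m/s

Ignition mass of stage 1 = 88,800+8,240 + 33,900+3,420 + 5,480+582 + 1,970 = 142,392 kg.
Stage 1: m₀ = 142,392 kg, m_f = 142,392 − 88,800 = 53,592 kg; Δv = 441×9.8×ln(2.657) = 4321.8×0.9772 ≈ 4223 m/s.
Stage 2: m₀ = 45,352 kg, m_f = 45,352 − 33,900 = 11,452 kg; Δv = 300×9.8×ln(3.96) = 2940.0×1.3763 ≈ 4046 m/s.
Stage 3: m₀ = 8,032 kg, m_f = 8,032 − 5,480 = 2,552 kg; Δv = 281×9.8×ln(3.147) = 2753.8×1.1466 ≈ 3157 m/s.
Total Δv = 4223 + 4046 + 3157 = 11426 m/s.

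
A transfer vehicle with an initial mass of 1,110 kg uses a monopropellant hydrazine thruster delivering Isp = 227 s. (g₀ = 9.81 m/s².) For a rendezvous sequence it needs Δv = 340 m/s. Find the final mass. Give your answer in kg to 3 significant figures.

v_e = Isp · g₀ = 227 × 9.81 = 2226.9 m/s.
Using Δv = v_e ln(m₀/m_f): m₀/m_f = exp(Δv / v_e) = exp(340 / 2226.9) = exp(0.1527) = 1.1650.
m_f = m₀ / 1.1650 = 1,110 / 1.1650 = 952.79 kg.

final mass ≈ 953 kg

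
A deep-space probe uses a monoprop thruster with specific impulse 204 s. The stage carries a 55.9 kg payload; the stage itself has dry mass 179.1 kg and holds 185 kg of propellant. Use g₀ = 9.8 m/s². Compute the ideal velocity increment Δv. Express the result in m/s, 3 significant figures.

v_e = Isp · g₀ = 204 × 9.8 = 1999.2 m/s.
m₀ = payload + dry + propellant = 55.9 + 179.1 + 185 = 420 kg.
m_f = payload + dry = 55.9 + 179.1 = 235 kg.
By the Tsiolkovsky rocket equation, Δv = v_e · ln(m₀/m_f) = 1999.2 × ln(1.787) = 1999.2 × 0.5807 ≈ 1160.9 m/s.

Δv ≈ 1160 m/s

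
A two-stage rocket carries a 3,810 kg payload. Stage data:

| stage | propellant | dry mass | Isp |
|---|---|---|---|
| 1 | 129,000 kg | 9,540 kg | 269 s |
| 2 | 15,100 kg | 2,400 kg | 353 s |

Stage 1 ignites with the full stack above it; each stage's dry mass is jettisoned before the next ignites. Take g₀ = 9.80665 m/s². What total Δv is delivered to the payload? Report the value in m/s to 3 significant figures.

Δv ≈ 8610 m/s

Ignition mass of stage 1 = 129,000+9,540 + 15,100+2,400 + 3,810 = 159,850 kg.
Stage 1: m₀ = 159,850 kg, m_f = 159,850 − 129,000 = 30,850 kg; Δv = 269×9.80665×ln(5.182) = 2638.0×1.6451 ≈ 4340 m/s.
Stage 2: m₀ = 21,310 kg, m_f = 21,310 − 15,100 = 6,210 kg; Δv = 353×9.80665×ln(3.432) = 3461.7×1.2330 ≈ 4268 m/s.
Total Δv = 4340 + 4268 = 8608 m/s.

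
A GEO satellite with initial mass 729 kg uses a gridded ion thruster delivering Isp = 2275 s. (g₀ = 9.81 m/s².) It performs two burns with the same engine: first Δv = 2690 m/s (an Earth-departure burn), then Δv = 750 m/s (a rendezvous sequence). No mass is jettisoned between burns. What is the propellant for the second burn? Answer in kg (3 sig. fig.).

v_e = Isp · g₀ = 2275 × 9.81 = 22317.8 m/s.
After the first burn: m = 729 × exp(−2690/22317.8) = 729 × 0.88645 = 646.222 kg.
After the second burn: m = 646.222 × exp(−750/22317.8) = 646.222 × 0.96695 = 624.864 kg.
Second-burn propellant = 646.222 − 624.864 = 21.358 kg.

propellant for the second burn ≈ 21.4 kg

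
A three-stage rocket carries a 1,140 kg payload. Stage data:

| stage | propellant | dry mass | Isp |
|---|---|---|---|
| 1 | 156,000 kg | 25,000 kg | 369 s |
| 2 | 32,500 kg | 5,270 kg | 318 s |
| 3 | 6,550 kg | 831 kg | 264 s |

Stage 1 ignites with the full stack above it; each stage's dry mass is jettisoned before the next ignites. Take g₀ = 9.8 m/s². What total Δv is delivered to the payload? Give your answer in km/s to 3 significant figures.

Δv ≈ 11.8 km/s

Ignition mass of stage 1 = 156,000+25,000 + 32,500+5,270 + 6,550+831 + 1,140 = 227,291 kg.
Stage 1: m₀ = 227,291 kg, m_f = 227,291 − 156,000 = 71,291 kg; Δv = 369×9.8×ln(3.188) = 3616.2×1.1595 ≈ 4193 m/s.
Stage 2: m₀ = 46,291 kg, m_f = 46,291 − 32,500 = 13,791 kg; Δv = 318×9.8×ln(3.357) = 3116.4×1.2109 ≈ 3774 m/s.
Stage 3: m₀ = 8,521 kg, m_f = 8,521 − 6,550 = 1,971 kg; Δv = 264×9.8×ln(4.323) = 2587.2×1.4640 ≈ 3788 m/s.
Total Δv = 4193 + 3774 + 3788 = 11755 m/s.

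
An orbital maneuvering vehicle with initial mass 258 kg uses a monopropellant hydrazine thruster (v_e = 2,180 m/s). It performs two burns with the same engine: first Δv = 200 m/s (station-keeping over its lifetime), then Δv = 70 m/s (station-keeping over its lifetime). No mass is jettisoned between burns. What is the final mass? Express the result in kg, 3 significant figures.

After the first burn: m = 258 × exp(−200/2180.0) = 258 × 0.91234 = 235.384 kg.
After the second burn: m = 235.384 × exp(−70/2180.0) = 235.384 × 0.96840 = 227.946 kg.

final mass ≈ 228 kg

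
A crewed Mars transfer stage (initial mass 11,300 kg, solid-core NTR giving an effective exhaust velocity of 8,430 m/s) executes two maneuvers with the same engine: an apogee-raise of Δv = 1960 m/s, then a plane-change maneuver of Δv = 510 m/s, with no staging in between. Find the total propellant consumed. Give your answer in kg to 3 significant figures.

After the first burn: m = 11300 × exp(−1960/8430.0) = 11300 × 0.79255 = 8,955.82 kg.
After the second burn: m = 8,955.82 × exp(−510/8430.0) = 8,955.82 × 0.94130 = 8,430.11 kg.
Total propellant = m₀ − m_final = 11300 − 8,430.11 = 2,869.89 kg.

total propellant consumed ≈ 2870 kg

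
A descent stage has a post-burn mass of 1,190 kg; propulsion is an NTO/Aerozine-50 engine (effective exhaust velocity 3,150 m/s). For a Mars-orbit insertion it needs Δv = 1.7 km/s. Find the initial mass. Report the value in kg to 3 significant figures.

initial mass ≈ 2040 kg

From the ideal rocket equation, m₀/m_f = exp(Δv / v_e) = exp(1700 / 3150.0) = exp(0.5397) = 1.7155.
m₀ = m_f × 1.7155 = 1,190 × 1.7155 = 2,041.45 kg.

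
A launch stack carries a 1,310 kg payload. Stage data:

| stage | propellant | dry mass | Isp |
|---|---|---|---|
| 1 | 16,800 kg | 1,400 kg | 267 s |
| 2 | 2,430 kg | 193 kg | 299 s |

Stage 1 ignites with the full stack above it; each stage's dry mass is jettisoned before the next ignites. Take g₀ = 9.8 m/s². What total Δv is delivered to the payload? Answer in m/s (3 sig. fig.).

Δv ≈ 6540 m/s

Ignition mass of stage 1 = 16,800+1,400 + 2,430+193 + 1,310 = 22,133 kg.
Stage 1: m₀ = 22,133 kg, m_f = 22,133 − 16,800 = 5,333 kg; Δv = 267×9.8×ln(4.15) = 2616.6×1.4232 ≈ 3724 m/s.
Stage 2: m₀ = 3,933 kg, m_f = 3,933 − 2,430 = 1,503 kg; Δv = 299×9.8×ln(2.617) = 2930.2×0.9619 ≈ 2819 m/s.
Total Δv = 3724 + 2819 = 6543 m/s.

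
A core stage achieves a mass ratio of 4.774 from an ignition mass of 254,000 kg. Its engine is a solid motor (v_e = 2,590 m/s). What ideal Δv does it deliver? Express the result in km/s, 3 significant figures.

Δv ≈ 4.05 km/s

Δv = v_e · ln(4.774) = 2590.0 × 1.5632 ≈ 4048.6 m/s.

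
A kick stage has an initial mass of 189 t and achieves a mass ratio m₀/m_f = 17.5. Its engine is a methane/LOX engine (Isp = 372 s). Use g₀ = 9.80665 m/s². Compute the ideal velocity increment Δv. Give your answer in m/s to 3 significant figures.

v_e = Isp · g₀ = 372 × 9.80665 = 3648.1 m/s.
Δv = v_e · ln(17.5) = 3648.1 × 2.8622 ≈ 10441.5 m/s.

Δv ≈ 10400 m/s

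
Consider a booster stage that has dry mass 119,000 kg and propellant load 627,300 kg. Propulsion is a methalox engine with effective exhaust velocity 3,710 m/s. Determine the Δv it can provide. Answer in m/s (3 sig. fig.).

m₀ = m_dry + m_prop = 119,000 + 627,300 = 746,300 kg.
By the Tsiolkovsky rocket equation, Δv = v_e · ln(m₀/m_f) = 3710.0 × ln(6.271) = 3710.0 × 1.8360 ≈ 6811.6 m/s.

Δv ≈ 6810 m/s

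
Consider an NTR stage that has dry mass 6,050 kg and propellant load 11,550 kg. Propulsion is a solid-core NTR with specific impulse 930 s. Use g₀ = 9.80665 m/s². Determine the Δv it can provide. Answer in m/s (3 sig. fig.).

v_e = Isp · g₀ = 930 × 9.80665 = 9120.2 m/s.
m₀ = m_dry + m_prop = 6,050 + 11,550 = 17,600 kg.
Δv = v_e · ln(m₀/m_f) = 9120.2 × ln(2.909) = 9120.2 × 1.0678 ≈ 9738.9 m/s.

Δv ≈ 9740 m/s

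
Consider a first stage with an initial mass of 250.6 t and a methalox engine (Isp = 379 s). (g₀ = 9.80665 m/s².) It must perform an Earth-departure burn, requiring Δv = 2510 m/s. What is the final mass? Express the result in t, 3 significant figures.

v_e = Isp · g₀ = 379 × 9.80665 = 3716.7 m/s.
Using Δv = v_e ln(m₀/m_f): m₀/m_f = exp(Δv / v_e) = exp(2510 / 3716.7) = exp(0.6753) = 1.9647.
m_f = m₀ / 1.9647 = 250.6 / 1.9647 = 127.551 t.

final mass ≈ 128 t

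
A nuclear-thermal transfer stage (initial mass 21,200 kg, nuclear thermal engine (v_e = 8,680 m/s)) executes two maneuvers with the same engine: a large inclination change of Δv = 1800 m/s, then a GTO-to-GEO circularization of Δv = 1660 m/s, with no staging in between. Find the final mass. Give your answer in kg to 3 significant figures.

final mass ≈ 14200 kg

After the first burn: m = 21200 × exp(−1800/8680.0) = 21200 × 0.81272 = 17,229.7 kg.
After the second burn: m = 17,229.7 × exp(−1660/8680.0) = 17,229.7 × 0.82593 = 14,230.5 kg.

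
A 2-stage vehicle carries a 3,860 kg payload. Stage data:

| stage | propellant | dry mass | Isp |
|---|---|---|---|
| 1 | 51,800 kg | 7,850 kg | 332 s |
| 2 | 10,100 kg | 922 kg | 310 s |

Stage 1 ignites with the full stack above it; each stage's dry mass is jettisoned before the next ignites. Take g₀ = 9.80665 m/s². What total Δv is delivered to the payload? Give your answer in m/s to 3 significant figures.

Ignition mass of stage 1 = 51,800+7,850 + 10,100+922 + 3,860 = 74,532 kg.
Stage 1: m₀ = 74,532 kg, m_f = 74,532 − 51,800 = 22,732 kg; Δv = 332×9.80665×ln(3.279) = 3255.8×1.1875 ≈ 3866 m/s.
Stage 2: m₀ = 14,882 kg, m_f = 14,882 − 10,100 = 4,782 kg; Δv = 310×9.80665×ln(3.112) = 3040.1×1.1353 ≈ 3451 m/s.
Total Δv = 3866 + 3451 = 7317 m/s.

Δv ≈ 7320 m/s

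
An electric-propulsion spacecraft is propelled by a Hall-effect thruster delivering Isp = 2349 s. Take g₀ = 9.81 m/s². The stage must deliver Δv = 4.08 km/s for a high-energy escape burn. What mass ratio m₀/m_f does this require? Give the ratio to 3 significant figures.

v_e = Isp · g₀ = 2349 × 9.81 = 23043.7 m/s.
m₀/m_f = exp(Δv / v_e) = exp(4080 / 23043.7) = exp(0.1771) = 1.1937.

mass ratio ≈ 1.19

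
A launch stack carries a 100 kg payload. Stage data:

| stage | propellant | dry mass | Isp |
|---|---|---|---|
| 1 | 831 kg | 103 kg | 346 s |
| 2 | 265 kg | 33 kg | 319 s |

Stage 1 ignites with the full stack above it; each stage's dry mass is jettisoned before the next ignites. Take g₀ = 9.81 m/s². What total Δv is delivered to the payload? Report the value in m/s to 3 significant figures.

Ignition mass of stage 1 = 831+103 + 265+33 + 100 = 1,332 kg.
Stage 1: m₀ = 1,332 kg, m_f = 1,332 − 831 = 501 kg; Δv = 346×9.81×ln(2.659) = 3394.3×0.9778 ≈ 3319 m/s.
Stage 2: m₀ = 398 kg, m_f = 398 − 265 = 133 kg; Δv = 319×9.81×ln(2.992) = 3129.4×1.0961 ≈ 3430 m/s.
Total Δv = 3319 + 3430 = 6749 m/s.

Δv ≈ 6750 m/s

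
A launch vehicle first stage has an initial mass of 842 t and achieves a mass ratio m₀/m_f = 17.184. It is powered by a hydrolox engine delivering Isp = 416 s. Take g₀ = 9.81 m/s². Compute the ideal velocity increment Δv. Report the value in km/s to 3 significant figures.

Δv ≈ 11.6 km/s

v_e = Isp · g₀ = 416 × 9.81 = 4081.0 m/s.
Using Δv = v_e ln(m₀/m_f): Δv = v_e · ln(17.184) = 4081.0 × 2.8440 ≈ 11606.2 m/s.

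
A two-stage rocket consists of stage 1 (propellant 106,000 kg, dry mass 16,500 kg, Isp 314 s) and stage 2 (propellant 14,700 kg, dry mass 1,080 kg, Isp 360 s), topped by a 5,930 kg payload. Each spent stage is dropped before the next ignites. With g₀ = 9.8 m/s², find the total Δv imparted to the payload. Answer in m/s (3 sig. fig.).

Ignition mass of stage 1 = 106,000+16,500 + 14,700+1,080 + 5,930 = 144,210 kg.
Stage 1: m₀ = 144,210 kg, m_f = 144,210 − 106,000 = 38,210 kg; Δv = 314×9.8×ln(3.774) = 3077.2×1.3282 ≈ 4087 m/s.
Stage 2: m₀ = 21,710 kg, m_f = 21,710 − 14,700 = 7,010 kg; Δv = 360×9.8×ln(3.097) = 3528.0×1.1304 ≈ 3988 m/s.
Total Δv = 4087 + 3988 = 8075 m/s.

Δv ≈ 8080 m/s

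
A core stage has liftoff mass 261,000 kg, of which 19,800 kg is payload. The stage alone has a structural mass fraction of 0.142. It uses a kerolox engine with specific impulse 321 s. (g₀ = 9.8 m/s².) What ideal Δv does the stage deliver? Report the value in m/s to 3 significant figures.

Δv ≈ 4950 m/s

Stage wet mass = m₀ − payload = 261,000 − 19,800 = 241,200 kg.
Stage dry mass = ε × stage wet mass = 0.142 × 241,200 = 34,250.4 kg.
Burnout mass m_f = stage dry + payload = 34,250.4 + 19,800 = 54,050.4 kg.
v_e = Isp · g₀ = 321 × 9.8 = 3145.8 m/s.
Δv = v_e · ln(261,000/54,050.4) = 3145.8 × ln(4.829) = 3145.8 × 1.5746 ≈ 4953 m/s.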